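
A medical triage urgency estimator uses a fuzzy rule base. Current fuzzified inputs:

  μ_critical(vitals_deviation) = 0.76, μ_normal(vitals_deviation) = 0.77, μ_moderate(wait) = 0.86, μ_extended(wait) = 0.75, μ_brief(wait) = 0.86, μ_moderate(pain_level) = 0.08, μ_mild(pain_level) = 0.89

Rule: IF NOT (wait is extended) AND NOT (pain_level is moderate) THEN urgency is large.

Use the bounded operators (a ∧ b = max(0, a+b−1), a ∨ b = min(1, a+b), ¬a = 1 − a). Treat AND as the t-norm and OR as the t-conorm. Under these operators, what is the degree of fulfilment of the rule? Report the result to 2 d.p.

0.17

firing strength: ¬extended=1−0.75=0.25, ¬moderate=1−0.08=0.92; AND[max(0, a+b−1)] → w = 0.17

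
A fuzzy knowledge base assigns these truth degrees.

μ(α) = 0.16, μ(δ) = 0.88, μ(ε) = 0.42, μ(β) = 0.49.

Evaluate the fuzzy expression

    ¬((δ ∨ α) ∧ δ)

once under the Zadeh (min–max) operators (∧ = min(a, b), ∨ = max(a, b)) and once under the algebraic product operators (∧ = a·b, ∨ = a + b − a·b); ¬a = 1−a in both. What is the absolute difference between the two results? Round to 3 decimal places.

Under Zadeh (min–max):
  δ ∨ α = max(a, b) on (0.88, 0.16) = 0.88
  (δ ∨ α) ∧ δ = min(a, b) on (0.88, 0.88) = 0.88
  ¬((δ ∨ α) ∧ δ) = 1 − 0.88 = 0.12
  → value = 0.1200
Under algebraic product:
  δ ∨ α = a + b − a·b on (0.8800, 0.1600) = 0.8992
  (δ ∨ α) ∧ δ = a·b on (0.8992, 0.8800) = 0.7913
  ¬((δ ∨ α) ∧ δ) = 1 − 0.7913 = 0.2087
  → value = 0.2087
|0.1200 − 0.2087| = 0.089

0.089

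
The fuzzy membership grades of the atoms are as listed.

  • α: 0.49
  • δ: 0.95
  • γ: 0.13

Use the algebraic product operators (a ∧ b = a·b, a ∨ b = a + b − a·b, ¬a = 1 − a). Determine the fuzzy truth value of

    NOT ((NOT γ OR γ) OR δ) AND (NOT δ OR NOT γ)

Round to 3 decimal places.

0.005

NOT γ = 1 − 0.1300 = 0.8700
NOT γ OR γ = a + b − a·b on (0.8700, 0.1300) = 0.8869
(NOT γ OR γ) OR δ = a + b − a·b on (0.8869, 0.9500) = 0.9943
NOT ((NOT γ OR γ) OR δ) = 1 − 0.9943 = 0.0057
NOT δ = 1 − 0.9500 = 0.0500
NOT γ = 1 − 0.1300 = 0.8700
NOT δ OR NOT γ = a + b − a·b on (0.0500, 0.8700) = 0.8765
NOT ((NOT γ OR γ) OR δ) AND (NOT δ OR NOT γ) = a·b on (0.0057, 0.8765) = 0.0050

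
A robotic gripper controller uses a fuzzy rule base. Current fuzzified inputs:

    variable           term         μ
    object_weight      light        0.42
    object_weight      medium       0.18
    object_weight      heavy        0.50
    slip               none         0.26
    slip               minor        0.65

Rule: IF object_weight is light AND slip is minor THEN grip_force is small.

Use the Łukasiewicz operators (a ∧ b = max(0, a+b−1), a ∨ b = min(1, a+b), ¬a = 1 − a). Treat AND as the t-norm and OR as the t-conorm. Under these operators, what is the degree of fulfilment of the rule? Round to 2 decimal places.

firing strength: light=0.42, minor=0.65; AND[max(0, a+b−1)] → w = 0.07

0.07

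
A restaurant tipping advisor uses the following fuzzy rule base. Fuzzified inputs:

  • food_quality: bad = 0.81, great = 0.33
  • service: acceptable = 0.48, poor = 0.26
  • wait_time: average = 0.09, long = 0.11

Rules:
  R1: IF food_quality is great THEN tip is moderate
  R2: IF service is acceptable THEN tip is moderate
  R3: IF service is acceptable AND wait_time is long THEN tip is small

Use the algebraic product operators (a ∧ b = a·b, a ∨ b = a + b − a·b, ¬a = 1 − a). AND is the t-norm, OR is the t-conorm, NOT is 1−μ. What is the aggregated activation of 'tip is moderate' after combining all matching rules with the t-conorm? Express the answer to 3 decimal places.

R1: great=0.33 → w = 0.3300
R2: acceptable=0.48 → w = 0.4800
R3: acceptable=0.48, long=0.11; AND[a·b] → w = 0.0528
Rules with consequent 'moderate': {R1, R2} → strengths 0.3300, 0.4800
Aggregate via t-conorm [a + b − a·b]: 0.6516

0.652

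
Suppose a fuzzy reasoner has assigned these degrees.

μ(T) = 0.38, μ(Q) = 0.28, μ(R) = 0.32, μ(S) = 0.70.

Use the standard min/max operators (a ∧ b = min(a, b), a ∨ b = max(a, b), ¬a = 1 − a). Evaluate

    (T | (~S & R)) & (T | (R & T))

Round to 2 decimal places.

0.38

~S = 1 − 0.70 = 0.30
~S & R = min(a, b) on (0.30, 0.32) = 0.30
T | (~S & R) = max(a, b) on (0.38, 0.30) = 0.38
R & T = min(a, b) on (0.32, 0.38) = 0.32
T | (R & T) = max(a, b) on (0.38, 0.32) = 0.38
(T | (~S & R)) & (T | (R & T)) = min(a, b) on (0.38, 0.38) = 0.38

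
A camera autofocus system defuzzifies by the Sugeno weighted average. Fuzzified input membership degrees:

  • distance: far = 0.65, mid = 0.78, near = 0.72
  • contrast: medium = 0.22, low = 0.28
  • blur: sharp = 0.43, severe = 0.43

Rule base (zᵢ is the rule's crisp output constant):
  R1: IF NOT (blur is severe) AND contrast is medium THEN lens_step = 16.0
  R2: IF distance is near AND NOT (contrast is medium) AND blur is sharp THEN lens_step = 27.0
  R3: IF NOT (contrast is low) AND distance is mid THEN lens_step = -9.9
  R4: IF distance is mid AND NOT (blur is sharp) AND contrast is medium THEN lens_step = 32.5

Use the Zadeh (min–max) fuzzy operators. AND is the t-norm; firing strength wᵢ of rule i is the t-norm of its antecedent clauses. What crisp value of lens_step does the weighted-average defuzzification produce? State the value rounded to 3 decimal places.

R1 (z=16.0): ¬severe=1−0.43=0.57, medium=0.22; AND[min(a, b)] → w = 0.22
R2 (z=27.0): near=0.72, ¬medium=1−0.22=0.78, sharp=0.43; AND[min(a, b)] → w = 0.43
R3 (z=-9.9): ¬low=1−0.28=0.72, mid=0.78; AND[min(a, b)] → w = 0.72
R4 (z=32.5): mid=0.78, ¬sharp=1−0.43=0.57, medium=0.22; AND[min(a, b)] → w = 0.22
Weighted average = (0.22·16.0 + 0.43·27.0 + 0.72·-9.9 + 0.22·32.5) / (0.22 + 0.43 + 0.72 + 0.22)
  = 15.1520 / 1.5900 = 9.530

9.530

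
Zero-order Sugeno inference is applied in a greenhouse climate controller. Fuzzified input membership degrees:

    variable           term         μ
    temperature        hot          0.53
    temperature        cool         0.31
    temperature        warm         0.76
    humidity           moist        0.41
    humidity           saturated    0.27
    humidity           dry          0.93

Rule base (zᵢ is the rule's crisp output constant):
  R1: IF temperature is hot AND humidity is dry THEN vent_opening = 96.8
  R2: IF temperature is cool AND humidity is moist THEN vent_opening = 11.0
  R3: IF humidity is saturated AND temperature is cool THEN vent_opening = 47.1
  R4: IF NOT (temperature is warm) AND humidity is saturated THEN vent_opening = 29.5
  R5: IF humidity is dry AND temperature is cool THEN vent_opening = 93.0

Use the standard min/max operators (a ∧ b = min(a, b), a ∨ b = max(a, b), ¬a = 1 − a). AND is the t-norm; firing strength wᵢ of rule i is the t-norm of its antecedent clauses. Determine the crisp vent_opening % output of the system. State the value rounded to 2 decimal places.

R1 (z=96.8): hot=0.53, dry=0.93; AND[min(a, b)] → w = 0.53
R2 (z=11.0): cool=0.31, moist=0.41; AND[min(a, b)] → w = 0.31
R3 (z=47.1): saturated=0.27, cool=0.31; AND[min(a, b)] → w = 0.27
R4 (z=29.5): ¬warm=1−0.76=0.24, saturated=0.27; AND[min(a, b)] → w = 0.24
R5 (z=93.0): dry=0.93, cool=0.31; AND[min(a, b)] → w = 0.31
Weighted average = (0.53·96.8 + 0.31·11.0 + 0.27·47.1 + 0.24·29.5 + 0.31·93.0) / (0.53 + 0.31 + 0.27 + 0.24 + 0.31)
  = 103.3410 / 1.6600 = 62.25

62.25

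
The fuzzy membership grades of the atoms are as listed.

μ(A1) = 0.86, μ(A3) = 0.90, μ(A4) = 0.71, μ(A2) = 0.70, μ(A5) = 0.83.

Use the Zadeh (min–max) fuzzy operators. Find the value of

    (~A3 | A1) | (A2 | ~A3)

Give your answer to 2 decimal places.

~A3 = 1 − 0.90 = 0.10
~A3 | A1 = max(a, b) on (0.10, 0.86) = 0.86
~A3 = 1 − 0.90 = 0.10
A2 | ~A3 = max(a, b) on (0.70, 0.10) = 0.70
(~A3 | A1) | (A2 | ~A3) = max(a, b) on (0.86, 0.70) = 0.86

0.86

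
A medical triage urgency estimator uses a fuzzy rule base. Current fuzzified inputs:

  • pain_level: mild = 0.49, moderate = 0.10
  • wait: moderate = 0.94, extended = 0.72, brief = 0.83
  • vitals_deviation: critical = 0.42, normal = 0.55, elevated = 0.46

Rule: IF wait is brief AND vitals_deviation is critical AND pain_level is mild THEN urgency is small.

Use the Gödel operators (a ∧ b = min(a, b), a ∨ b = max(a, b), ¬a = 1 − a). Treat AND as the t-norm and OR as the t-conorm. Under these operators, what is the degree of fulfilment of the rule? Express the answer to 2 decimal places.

firing strength: brief=0.83, critical=0.42, mild=0.49; AND[min(a, b)] → w = 0.42

0.42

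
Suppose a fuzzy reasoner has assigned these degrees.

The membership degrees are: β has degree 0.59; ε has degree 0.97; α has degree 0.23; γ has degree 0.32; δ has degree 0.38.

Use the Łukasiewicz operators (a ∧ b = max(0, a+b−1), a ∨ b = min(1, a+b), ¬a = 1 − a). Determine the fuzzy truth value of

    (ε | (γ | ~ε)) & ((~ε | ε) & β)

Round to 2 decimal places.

~ε = 1 − 0.97 = 0.03
γ | ~ε = min(1, a+b) on (0.32, 0.03) = 0.35
ε | (γ | ~ε) = min(1, a+b) on (0.97, 0.35) = 1.00
~ε = 1 − 0.97 = 0.03
~ε | ε = min(1, a+b) on (0.03, 0.97) = 1.00
(~ε | ε) & β = max(0, a+b−1) on (1.00, 0.59) = 0.59
(ε | (γ | ~ε)) & ((~ε | ε) & β) = max(0, a+b−1) on (1.00, 0.59) = 0.59

0.59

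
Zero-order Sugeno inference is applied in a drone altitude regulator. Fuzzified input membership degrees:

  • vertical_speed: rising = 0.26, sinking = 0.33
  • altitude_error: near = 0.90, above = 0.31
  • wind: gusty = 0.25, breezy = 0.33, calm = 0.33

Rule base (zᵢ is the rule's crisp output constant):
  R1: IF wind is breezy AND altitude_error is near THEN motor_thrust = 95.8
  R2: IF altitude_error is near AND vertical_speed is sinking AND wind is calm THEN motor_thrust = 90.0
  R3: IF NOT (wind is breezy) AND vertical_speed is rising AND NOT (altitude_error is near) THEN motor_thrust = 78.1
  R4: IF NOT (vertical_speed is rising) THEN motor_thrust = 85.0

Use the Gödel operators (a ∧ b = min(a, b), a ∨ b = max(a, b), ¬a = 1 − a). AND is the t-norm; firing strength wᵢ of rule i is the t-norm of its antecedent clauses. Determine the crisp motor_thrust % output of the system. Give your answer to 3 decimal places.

R1 (z=95.8): breezy=0.33, near=0.90; AND[min(a, b)] → w = 0.33
R2 (z=90.0): near=0.90, sinking=0.33, calm=0.33; AND[min(a, b)] → w = 0.33
R3 (z=78.1): ¬breezy=1−0.33=0.67, rising=0.26, ¬near=1−0.90=0.10; AND[min(a, b)] → w = 0.10
R4 (z=85.0): ¬rising=1−0.26=0.74 → w = 0.74
Weighted average = (0.33·95.8 + 0.33·90.0 + 0.10·78.1 + 0.74·85.0) / (0.33 + 0.33 + 0.10 + 0.74)
  = 132.0240 / 1.5000 = 88.016

88.016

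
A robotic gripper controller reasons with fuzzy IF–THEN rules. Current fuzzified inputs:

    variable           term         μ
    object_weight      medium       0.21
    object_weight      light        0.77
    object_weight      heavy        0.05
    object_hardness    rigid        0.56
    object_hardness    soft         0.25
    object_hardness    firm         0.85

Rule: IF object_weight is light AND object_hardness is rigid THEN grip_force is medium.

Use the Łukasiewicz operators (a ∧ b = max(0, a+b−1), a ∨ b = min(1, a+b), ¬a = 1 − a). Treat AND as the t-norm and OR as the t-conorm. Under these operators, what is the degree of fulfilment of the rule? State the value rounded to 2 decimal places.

0.33

firing strength: light=0.77, rigid=0.56; AND[max(0, a+b−1)] → w = 0.33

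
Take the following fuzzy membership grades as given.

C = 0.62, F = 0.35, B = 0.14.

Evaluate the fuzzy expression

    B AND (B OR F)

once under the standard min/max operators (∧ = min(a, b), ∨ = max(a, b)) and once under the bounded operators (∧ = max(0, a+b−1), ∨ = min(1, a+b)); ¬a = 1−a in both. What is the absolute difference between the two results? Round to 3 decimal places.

Under standard min/max:
  B OR F = max(a, b) on (0.14, 0.35) = 0.35
  B AND (B OR F) = min(a, b) on (0.14, 0.35) = 0.14
  → value = 0.1400
Under bounded:
  B OR F = min(1, a+b) on (0.14, 0.35) = 0.49
  B AND (B OR F) = max(0, a+b−1) on (0.14, 0.49) = 0.00
  → value = 0.0000
|0.1400 − 0.0000| = 0.140

0.140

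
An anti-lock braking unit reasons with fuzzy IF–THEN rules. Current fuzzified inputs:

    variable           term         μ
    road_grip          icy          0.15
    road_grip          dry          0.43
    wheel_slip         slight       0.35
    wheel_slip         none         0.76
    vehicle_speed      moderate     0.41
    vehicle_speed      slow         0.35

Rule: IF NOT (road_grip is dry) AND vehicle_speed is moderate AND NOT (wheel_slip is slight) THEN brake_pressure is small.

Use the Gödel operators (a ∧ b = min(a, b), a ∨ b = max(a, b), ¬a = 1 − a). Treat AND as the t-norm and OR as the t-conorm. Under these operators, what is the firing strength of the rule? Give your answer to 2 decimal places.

0.41

firing strength: ¬dry=1−0.43=0.57, moderate=0.41, ¬slight=1−0.35=0.65; AND[min(a, b)] → w = 0.41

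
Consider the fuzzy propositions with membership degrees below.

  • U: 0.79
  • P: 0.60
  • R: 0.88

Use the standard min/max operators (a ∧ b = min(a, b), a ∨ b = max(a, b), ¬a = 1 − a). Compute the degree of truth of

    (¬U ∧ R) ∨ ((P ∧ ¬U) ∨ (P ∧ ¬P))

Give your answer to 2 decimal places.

¬U = 1 − 0.79 = 0.21
¬U ∧ R = min(a, b) on (0.21, 0.88) = 0.21
¬U = 1 − 0.79 = 0.21
P ∧ ¬U = min(a, b) on (0.60, 0.21) = 0.21
¬P = 1 − 0.60 = 0.40
P ∧ ¬P = min(a, b) on (0.60, 0.40) = 0.40
(P ∧ ¬U) ∨ (P ∧ ¬P) = max(a, b) on (0.21, 0.40) = 0.40
(¬U ∧ R) ∨ ((P ∧ ¬U) ∨ (P ∧ ¬P)) = max(a, b) on (0.21, 0.40) = 0.40

0.40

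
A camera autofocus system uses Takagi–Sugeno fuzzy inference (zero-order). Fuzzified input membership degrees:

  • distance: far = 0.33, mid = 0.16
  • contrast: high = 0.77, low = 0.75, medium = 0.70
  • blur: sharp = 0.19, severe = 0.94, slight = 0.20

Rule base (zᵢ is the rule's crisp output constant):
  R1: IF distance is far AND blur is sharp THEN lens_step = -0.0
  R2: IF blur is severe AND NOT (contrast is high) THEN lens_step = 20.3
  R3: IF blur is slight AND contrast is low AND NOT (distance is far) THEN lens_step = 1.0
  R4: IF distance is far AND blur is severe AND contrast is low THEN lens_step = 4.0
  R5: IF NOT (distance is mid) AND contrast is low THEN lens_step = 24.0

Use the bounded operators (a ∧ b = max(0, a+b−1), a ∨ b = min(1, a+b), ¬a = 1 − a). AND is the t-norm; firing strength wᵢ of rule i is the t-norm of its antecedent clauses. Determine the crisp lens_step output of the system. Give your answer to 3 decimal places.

R1 (z=-0.0): far=0.33, sharp=0.19; AND[max(0, a+b−1)] → w = 0.00
R2 (z=20.3): severe=0.94, ¬high=1−0.77=0.23; AND[max(0, a+b−1)] → w = 0.17
R3 (z=1.0): slight=0.20, low=0.75, ¬far=1−0.33=0.67; AND[max(0, a+b−1)] → w = 0.00
R4 (z=4.0): far=0.33, severe=0.94, low=0.75; AND[max(0, a+b−1)] → w = 0.02
R5 (z=24.0): ¬mid=1−0.16=0.84, low=0.75; AND[max(0, a+b−1)] → w = 0.59
Weighted average = (0.00·-0.0 + 0.17·20.3 + 0.00·1.0 + 0.02·4.0 + 0.59·24.0) / (0.00 + 0.17 + 0.00 + 0.02 + 0.59)
  = 17.6910 / 0.7800 = 22.681

22.681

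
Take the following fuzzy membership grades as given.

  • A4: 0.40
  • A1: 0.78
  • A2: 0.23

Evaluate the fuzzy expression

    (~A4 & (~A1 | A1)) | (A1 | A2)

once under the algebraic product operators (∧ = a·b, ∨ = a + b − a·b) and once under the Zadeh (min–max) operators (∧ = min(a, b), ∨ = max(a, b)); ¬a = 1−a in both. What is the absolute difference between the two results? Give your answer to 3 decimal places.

Under algebraic product:
  ~A4 = 1 − 0.4000 = 0.6000
  ~A1 = 1 − 0.7800 = 0.2200
  ~A1 | A1 = a + b − a·b on (0.2200, 0.7800) = 0.8284
  ~A4 & (~A1 | A1) = a·b on (0.6000, 0.8284) = 0.4970
  A1 | A2 = a + b − a·b on (0.7800, 0.2300) = 0.8306
  (~A4 & (~A1 | A1)) | (A1 | A2) = a + b − a·b on (0.4970, 0.8306) = 0.9148
  → value = 0.9148
Under Zadeh (min–max):
  ~A4 = 1 − 0.40 = 0.60
  ~A1 = 1 − 0.78 = 0.22
  ~A1 | A1 = max(a, b) on (0.22, 0.78) = 0.78
  ~A4 & (~A1 | A1) = min(a, b) on (0.60, 0.78) = 0.60
  A1 | A2 = max(a, b) on (0.78, 0.23) = 0.78
  (~A4 & (~A1 | A1)) | (A1 | A2) = max(a, b) on (0.60, 0.78) = 0.78
  → value = 0.7800
|0.9148 − 0.7800| = 0.135

0.135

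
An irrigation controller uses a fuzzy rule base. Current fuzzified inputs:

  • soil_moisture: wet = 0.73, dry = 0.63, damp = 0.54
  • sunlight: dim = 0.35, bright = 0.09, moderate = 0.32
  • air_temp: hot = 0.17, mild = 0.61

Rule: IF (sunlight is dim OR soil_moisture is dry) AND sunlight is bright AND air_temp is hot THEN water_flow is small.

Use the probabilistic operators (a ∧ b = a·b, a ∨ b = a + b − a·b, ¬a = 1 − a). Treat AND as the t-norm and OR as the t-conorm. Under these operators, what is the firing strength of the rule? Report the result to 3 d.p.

firing strength: (dim=0.35 OR dry=0.63) = 0.7595; AND[a·b] with bright=0.09, hot=0.17 → w = 0.0116

0.012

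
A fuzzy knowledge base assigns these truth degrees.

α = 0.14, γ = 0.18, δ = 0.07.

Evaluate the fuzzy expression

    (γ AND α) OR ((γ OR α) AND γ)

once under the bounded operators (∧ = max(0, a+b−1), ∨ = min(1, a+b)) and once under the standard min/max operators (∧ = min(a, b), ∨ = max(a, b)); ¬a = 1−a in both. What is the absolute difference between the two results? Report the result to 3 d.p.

0.180

Under bounded:
  γ AND α = max(0, a+b−1) on (0.18, 0.14) = 0.00
  γ OR α = min(1, a+b) on (0.18, 0.14) = 0.32
  (γ OR α) AND γ = max(0, a+b−1) on (0.32, 0.18) = 0.00
  (γ AND α) OR ((γ OR α) AND γ) = min(1, a+b) on (0.00, 0.00) = 0.00
  → value = 0.0000
Under standard min/max:
  γ AND α = min(a, b) on (0.18, 0.14) = 0.14
  γ OR α = max(a, b) on (0.18, 0.14) = 0.18
  (γ OR α) AND γ = min(a, b) on (0.18, 0.18) = 0.18
  (γ AND α) OR ((γ OR α) AND γ) = max(a, b) on (0.14, 0.18) = 0.18
  → value = 0.1800
|0.0000 − 0.1800| = 0.180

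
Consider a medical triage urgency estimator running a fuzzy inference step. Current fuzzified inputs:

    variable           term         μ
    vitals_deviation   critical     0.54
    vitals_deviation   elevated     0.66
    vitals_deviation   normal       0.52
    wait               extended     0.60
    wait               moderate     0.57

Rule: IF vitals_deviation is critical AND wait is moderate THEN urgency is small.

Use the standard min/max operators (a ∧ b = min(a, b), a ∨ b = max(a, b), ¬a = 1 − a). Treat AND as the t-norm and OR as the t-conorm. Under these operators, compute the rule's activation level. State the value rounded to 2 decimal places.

firing strength: critical=0.54, moderate=0.57; AND[min(a, b)] → w = 0.54

0.54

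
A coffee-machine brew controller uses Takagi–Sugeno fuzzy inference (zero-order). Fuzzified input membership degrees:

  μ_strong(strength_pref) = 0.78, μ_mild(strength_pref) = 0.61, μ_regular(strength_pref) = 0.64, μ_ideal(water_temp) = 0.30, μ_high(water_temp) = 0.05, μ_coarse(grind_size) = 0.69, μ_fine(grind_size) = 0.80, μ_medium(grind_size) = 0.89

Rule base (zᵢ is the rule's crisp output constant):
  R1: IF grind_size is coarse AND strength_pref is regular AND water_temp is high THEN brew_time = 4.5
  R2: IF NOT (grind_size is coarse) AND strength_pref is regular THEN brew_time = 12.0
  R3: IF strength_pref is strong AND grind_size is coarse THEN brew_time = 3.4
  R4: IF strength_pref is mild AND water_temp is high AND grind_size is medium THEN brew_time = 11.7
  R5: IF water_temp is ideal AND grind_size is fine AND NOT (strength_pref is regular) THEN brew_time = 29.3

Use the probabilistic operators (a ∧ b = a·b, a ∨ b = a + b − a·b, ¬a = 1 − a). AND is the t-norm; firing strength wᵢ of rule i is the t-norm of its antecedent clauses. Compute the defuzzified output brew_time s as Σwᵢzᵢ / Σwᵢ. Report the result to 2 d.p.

8.21

R1 (z=4.5): coarse=0.69, regular=0.64, high=0.05; AND[a·b] → w = 0.0221
R2 (z=12.0): ¬coarse=1−0.69=0.31, regular=0.64; AND[a·b] → w = 0.1984
R3 (z=3.4): strong=0.78, coarse=0.69; AND[a·b] → w = 0.5382
R4 (z=11.7): mild=0.61, high=0.05, medium=0.89; AND[a·b] → w = 0.0271
R5 (z=29.3): ideal=0.30, fine=0.80, ¬regular=1−0.64=0.36; AND[a·b] → w = 0.0864
Weighted average = (0.0221·4.5 + 0.1984·12.0 + 0.5382·3.4 + 0.0271·11.7 + 0.0864·29.3) / (0.0221 + 0.1984 + 0.5382 + 0.0271 + 0.0864)
  = 7.1592 / 0.8722 = 8.21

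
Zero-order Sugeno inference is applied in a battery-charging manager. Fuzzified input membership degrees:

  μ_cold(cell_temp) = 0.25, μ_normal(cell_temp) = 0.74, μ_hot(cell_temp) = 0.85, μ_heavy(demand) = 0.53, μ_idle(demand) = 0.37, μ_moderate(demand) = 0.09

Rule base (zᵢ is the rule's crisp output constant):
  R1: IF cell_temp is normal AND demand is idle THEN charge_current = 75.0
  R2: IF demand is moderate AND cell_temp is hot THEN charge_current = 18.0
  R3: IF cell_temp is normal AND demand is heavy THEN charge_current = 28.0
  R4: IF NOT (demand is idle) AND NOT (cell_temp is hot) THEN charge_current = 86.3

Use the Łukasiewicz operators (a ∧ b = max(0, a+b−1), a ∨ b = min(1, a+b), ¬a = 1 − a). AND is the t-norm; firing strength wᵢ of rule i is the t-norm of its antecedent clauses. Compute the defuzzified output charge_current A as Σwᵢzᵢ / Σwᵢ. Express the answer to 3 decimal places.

R1 (z=75.0): normal=0.74, idle=0.37; AND[max(0, a+b−1)] → w = 0.11
R2 (z=18.0): moderate=0.09, hot=0.85; AND[max(0, a+b−1)] → w = 0.00
R3 (z=28.0): normal=0.74, heavy=0.53; AND[max(0, a+b−1)] → w = 0.27
R4 (z=86.3): ¬idle=1−0.37=0.63, ¬hot=1−0.85=0.15; AND[max(0, a+b−1)] → w = 0.00
Weighted average = (0.11·75.0 + 0.00·18.0 + 0.27·28.0 + 0.00·86.3) / (0.11 + 0.00 + 0.27 + 0.00)
  = 15.8100 / 0.3800 = 41.605

41.605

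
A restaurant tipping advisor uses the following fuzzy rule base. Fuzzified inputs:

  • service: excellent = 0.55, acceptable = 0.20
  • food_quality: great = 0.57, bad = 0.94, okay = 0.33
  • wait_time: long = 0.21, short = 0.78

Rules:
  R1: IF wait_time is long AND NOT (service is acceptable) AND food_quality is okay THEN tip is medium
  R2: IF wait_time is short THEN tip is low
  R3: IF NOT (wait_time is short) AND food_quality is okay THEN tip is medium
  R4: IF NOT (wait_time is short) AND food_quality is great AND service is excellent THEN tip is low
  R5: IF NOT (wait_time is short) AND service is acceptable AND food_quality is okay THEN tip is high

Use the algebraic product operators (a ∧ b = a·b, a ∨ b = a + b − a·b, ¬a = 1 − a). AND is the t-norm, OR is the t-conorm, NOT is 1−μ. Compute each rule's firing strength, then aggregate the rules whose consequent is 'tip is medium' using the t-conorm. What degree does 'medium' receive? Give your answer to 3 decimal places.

0.124

R1: long=0.21, ¬acceptable=1−0.20=0.80, okay=0.33; AND[a·b] → w = 0.0554
R2: short=0.78 → w = 0.7800
R3: ¬short=1−0.78=0.22, okay=0.33; AND[a·b] → w = 0.0726
R4: ¬short=1−0.78=0.22, great=0.57, excellent=0.55; AND[a·b] → w = 0.0690
R5: ¬short=1−0.78=0.22, acceptable=0.20, okay=0.33; AND[a·b] → w = 0.0145
Rules with consequent 'medium': {R1, R3} → strengths 0.0554, 0.0726
Aggregate via t-conorm [a + b − a·b]: 0.1240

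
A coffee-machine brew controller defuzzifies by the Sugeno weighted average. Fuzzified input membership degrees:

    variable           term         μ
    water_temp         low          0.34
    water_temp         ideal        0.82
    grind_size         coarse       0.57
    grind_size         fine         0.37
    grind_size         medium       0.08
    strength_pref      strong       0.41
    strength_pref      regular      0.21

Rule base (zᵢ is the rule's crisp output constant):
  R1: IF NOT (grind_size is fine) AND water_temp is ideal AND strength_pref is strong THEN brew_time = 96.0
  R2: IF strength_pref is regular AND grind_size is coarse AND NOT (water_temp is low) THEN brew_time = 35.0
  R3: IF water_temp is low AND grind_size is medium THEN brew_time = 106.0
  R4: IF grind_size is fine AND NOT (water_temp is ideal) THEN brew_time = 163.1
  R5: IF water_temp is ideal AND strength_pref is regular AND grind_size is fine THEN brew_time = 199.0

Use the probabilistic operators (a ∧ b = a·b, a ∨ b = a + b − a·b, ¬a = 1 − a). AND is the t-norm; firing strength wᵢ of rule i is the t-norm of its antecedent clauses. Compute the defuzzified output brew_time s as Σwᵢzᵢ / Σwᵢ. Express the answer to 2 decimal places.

R1 (z=96.0): ¬fine=1−0.37=0.63, ideal=0.82, strong=0.41; AND[a·b] → w = 0.2118
R2 (z=35.0): regular=0.21, coarse=0.57, ¬low=1−0.34=0.66; AND[a·b] → w = 0.0790
R3 (z=106.0): low=0.34, medium=0.08; AND[a·b] → w = 0.0272
R4 (z=163.1): fine=0.37, ¬ideal=1−0.82=0.18; AND[a·b] → w = 0.0666
R5 (z=199.0): ideal=0.82, regular=0.21, fine=0.37; AND[a·b] → w = 0.0637
Weighted average = (0.2118·96.0 + 0.0790·35.0 + 0.0272·106.0 + 0.0666·163.1 + 0.0637·199.0) / (0.2118 + 0.0790 + 0.0272 + 0.0666 + 0.0637)
  = 49.5232 / 0.4483 = 110.46

110.46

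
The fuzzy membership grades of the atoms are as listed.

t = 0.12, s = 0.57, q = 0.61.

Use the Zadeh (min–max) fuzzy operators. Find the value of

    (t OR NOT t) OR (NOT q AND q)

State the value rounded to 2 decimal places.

0.88

NOT t = 1 − 0.12 = 0.88
t OR NOT t = max(a, b) on (0.12, 0.88) = 0.88
NOT q = 1 − 0.61 = 0.39
NOT q AND q = min(a, b) on (0.39, 0.61) = 0.39
(t OR NOT t) OR (NOT q AND q) = max(a, b) on (0.88, 0.39) = 0.88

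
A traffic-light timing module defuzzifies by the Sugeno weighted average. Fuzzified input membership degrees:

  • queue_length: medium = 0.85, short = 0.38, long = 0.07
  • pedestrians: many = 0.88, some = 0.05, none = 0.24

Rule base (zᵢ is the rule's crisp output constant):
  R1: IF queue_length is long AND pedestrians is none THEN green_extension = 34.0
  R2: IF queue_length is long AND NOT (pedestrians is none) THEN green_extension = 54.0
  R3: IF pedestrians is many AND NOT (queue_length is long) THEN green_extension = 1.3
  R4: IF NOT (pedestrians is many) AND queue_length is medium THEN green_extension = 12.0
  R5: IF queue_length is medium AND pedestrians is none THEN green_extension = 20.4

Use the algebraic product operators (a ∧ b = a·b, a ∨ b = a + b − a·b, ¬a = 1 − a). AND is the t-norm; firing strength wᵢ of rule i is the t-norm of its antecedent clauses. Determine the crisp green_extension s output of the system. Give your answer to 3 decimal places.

R1 (z=34.0): long=0.07, none=0.24; AND[a·b] → w = 0.0168
R2 (z=54.0): long=0.07, ¬none=1−0.24=0.76; AND[a·b] → w = 0.0532
R3 (z=1.3): many=0.88, ¬long=1−0.07=0.93; AND[a·b] → w = 0.8184
R4 (z=12.0): ¬many=1−0.88=0.12, medium=0.85; AND[a·b] → w = 0.1020
R5 (z=20.4): medium=0.85, none=0.24; AND[a·b] → w = 0.2040
Weighted average = (0.0168·34.0 + 0.0532·54.0 + 0.8184·1.3 + 0.1020·12.0 + 0.2040·20.4) / (0.0168 + 0.0532 + 0.8184 + 0.1020 + 0.2040)
  = 9.8935 / 1.1944 = 8.283

8.283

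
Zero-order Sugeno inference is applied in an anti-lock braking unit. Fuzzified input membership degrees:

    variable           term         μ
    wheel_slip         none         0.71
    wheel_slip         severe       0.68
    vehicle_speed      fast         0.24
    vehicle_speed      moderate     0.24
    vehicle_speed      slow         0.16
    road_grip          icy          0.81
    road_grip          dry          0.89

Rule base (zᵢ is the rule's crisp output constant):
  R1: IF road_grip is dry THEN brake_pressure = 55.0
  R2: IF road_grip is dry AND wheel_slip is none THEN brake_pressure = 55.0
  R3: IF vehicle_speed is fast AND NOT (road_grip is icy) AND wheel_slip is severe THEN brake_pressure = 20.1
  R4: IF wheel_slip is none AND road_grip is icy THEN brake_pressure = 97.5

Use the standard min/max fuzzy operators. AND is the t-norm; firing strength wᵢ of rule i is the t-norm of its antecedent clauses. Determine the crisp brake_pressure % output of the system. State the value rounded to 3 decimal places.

64.418

R1 (z=55.0): dry=0.89 → w = 0.89
R2 (z=55.0): dry=0.89, none=0.71; AND[min(a, b)] → w = 0.71
R3 (z=20.1): fast=0.24, ¬icy=1−0.81=0.19, severe=0.68; AND[min(a, b)] → w = 0.19
R4 (z=97.5): none=0.71, icy=0.81; AND[min(a, b)] → w = 0.71
Weighted average = (0.89·55.0 + 0.71·55.0 + 0.19·20.1 + 0.71·97.5) / (0.89 + 0.71 + 0.19 + 0.71)
  = 161.0440 / 2.5000 = 64.418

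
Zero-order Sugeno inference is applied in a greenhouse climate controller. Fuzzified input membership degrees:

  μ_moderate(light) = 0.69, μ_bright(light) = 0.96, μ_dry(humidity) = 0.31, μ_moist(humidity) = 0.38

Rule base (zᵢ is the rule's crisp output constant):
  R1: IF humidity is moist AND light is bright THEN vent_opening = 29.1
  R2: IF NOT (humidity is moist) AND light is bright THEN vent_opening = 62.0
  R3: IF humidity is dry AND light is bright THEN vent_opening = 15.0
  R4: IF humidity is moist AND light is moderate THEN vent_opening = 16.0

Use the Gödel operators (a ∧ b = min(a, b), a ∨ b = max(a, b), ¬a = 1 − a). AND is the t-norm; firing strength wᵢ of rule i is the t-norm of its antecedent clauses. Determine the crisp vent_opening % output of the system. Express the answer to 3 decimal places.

35.638

R1 (z=29.1): moist=0.38, bright=0.96; AND[min(a, b)] → w = 0.38
R2 (z=62.0): ¬moist=1−0.38=0.62, bright=0.96; AND[min(a, b)] → w = 0.62
R3 (z=15.0): dry=0.31, bright=0.96; AND[min(a, b)] → w = 0.31
R4 (z=16.0): moist=0.38, moderate=0.69; AND[min(a, b)] → w = 0.38
Weighted average = (0.38·29.1 + 0.62·62.0 + 0.31·15.0 + 0.38·16.0) / (0.38 + 0.62 + 0.31 + 0.38)
  = 60.2280 / 1.6900 = 35.638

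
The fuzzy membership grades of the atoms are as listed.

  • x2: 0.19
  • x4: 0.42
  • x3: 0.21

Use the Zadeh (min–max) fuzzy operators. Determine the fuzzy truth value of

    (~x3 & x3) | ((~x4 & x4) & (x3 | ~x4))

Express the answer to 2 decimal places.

~x3 = 1 − 0.21 = 0.79
~x3 & x3 = min(a, b) on (0.79, 0.21) = 0.21
~x4 = 1 − 0.42 = 0.58
~x4 & x4 = min(a, b) on (0.58, 0.42) = 0.42
~x4 = 1 − 0.42 = 0.58
x3 | ~x4 = max(a, b) on (0.21, 0.58) = 0.58
(~x4 & x4) & (x3 | ~x4) = min(a, b) on (0.42, 0.58) = 0.42
(~x3 & x3) | ((~x4 & x4) & (x3 | ~x4)) = max(a, b) on (0.21, 0.42) = 0.42

0.42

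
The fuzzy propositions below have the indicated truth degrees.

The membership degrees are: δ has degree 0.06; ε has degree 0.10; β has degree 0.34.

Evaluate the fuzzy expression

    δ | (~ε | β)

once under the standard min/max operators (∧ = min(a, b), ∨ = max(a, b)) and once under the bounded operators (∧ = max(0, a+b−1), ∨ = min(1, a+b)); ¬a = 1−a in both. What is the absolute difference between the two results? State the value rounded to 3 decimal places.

Under standard min/max:
  ~ε = 1 − 0.10 = 0.90
  ~ε | β = max(a, b) on (0.90, 0.34) = 0.90
  δ | (~ε | β) = max(a, b) on (0.06, 0.90) = 0.90
  → value = 0.9000
Under bounded:
  ~ε = 1 − 0.10 = 0.90
  ~ε | β = min(1, a+b) on (0.90, 0.34) = 1.00
  δ | (~ε | β) = min(1, a+b) on (0.06, 1.00) = 1.00
  → value = 1.0000
|0.9000 − 1.0000| = 0.100

0.100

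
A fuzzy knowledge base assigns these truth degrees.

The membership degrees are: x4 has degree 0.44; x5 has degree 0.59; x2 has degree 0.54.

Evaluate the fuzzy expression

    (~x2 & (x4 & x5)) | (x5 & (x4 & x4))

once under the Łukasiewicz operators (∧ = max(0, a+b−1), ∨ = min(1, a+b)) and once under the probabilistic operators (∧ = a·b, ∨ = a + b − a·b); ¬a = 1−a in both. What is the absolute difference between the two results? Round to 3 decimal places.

Under Łukasiewicz:
  ~x2 = 1 − 0.54 = 0.46
  x4 & x5 = max(0, a+b−1) on (0.44, 0.59) = 0.03
  ~x2 & (x4 & x5) = max(0, a+b−1) on (0.46, 0.03) = 0.00
  x4 & x4 = max(0, a+b−1) on (0.44, 0.44) = 0.00
  x5 & (x4 & x4) = max(0, a+b−1) on (0.59, 0.00) = 0.00
  (~x2 & (x4 & x5)) | (x5 & (x4 & x4)) = min(1, a+b) on (0.00, 0.00) = 0.00
  → value = 0.0000
Under probabilistic:
  ~x2 = 1 − 0.5400 = 0.4600
  x4 & x5 = a·b on (0.4400, 0.5900) = 0.2596
  ~x2 & (x4 & x5) = a·b on (0.4600, 0.2596) = 0.1194
  x4 & x4 = a·b on (0.4400, 0.4400) = 0.1936
  x5 & (x4 & x4) = a·b on (0.5900, 0.1936) = 0.1142
  (~x2 & (x4 & x5)) | (x5 & (x4 & x4)) = a + b − a·b on (0.1194, 0.1142) = 0.2200
  → value = 0.2200
|0.0000 − 0.2200| = 0.220

0.220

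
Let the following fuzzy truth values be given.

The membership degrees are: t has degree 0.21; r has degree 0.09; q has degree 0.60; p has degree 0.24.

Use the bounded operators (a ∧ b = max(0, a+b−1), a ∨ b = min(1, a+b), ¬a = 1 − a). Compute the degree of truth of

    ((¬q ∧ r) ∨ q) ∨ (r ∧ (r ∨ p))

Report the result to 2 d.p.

0.60

¬q = 1 − 0.60 = 0.40
¬q ∧ r = max(0, a+b−1) on (0.40, 0.09) = 0.00
(¬q ∧ r) ∨ q = min(1, a+b) on (0.00, 0.60) = 0.60
r ∨ p = min(1, a+b) on (0.09, 0.24) = 0.33
r ∧ (r ∨ p) = max(0, a+b−1) on (0.09, 0.33) = 0.00
((¬q ∧ r) ∨ q) ∨ (r ∧ (r ∨ p)) = min(1, a+b) on (0.60, 0.00) = 0.60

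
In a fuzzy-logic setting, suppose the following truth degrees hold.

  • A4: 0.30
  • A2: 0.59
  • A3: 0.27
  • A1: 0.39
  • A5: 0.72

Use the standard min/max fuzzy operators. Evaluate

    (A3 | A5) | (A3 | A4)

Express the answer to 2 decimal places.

A3 | A5 = max(a, b) on (0.27, 0.72) = 0.72
A3 | A4 = max(a, b) on (0.27, 0.30) = 0.30
(A3 | A5) | (A3 | A4) = max(a, b) on (0.72, 0.30) = 0.72

0.72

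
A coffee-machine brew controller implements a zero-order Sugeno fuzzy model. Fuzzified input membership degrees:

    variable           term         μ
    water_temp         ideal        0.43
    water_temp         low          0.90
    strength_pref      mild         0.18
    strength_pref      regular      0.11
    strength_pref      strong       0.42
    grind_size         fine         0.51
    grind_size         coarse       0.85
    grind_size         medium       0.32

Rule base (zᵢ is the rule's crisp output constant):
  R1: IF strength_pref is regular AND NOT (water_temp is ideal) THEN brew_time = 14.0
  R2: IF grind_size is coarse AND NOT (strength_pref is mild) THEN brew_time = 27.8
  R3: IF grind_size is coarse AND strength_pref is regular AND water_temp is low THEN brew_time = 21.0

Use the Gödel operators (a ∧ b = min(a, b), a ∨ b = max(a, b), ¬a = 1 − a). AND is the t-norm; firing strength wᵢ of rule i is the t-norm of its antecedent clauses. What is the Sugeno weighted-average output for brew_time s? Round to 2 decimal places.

25.62

R1 (z=14.0): regular=0.11, ¬ideal=1−0.43=0.57; AND[min(a, b)] → w = 0.11
R2 (z=27.8): coarse=0.85, ¬mild=1−0.18=0.82; AND[min(a, b)] → w = 0.82
R3 (z=21.0): coarse=0.85, regular=0.11, low=0.90; AND[min(a, b)] → w = 0.11
Weighted average = (0.11·14.0 + 0.82·27.8 + 0.11·21.0) / (0.11 + 0.82 + 0.11)
  = 26.6460 / 1.0400 = 25.62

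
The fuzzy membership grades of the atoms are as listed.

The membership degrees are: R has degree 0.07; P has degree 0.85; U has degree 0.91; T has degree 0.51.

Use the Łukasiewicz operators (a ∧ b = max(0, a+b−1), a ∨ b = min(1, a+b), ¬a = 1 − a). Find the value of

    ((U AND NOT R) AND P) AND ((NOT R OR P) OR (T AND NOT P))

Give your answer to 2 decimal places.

NOT R = 1 − 0.07 = 0.93
U AND NOT R = max(0, a+b−1) on (0.91, 0.93) = 0.84
(U AND NOT R) AND P = max(0, a+b−1) on (0.84, 0.85) = 0.69
NOT R = 1 − 0.07 = 0.93
NOT R OR P = min(1, a+b) on (0.93, 0.85) = 1.00
NOT P = 1 − 0.85 = 0.15
T AND NOT P = max(0, a+b−1) on (0.51, 0.15) = 0.00
(NOT R OR P) OR (T AND NOT P) = min(1, a+b) on (1.00, 0.00) = 1.00
((U AND NOT R) AND P) AND ((NOT R OR P) OR (T AND NOT P)) = max(0, a+b−1) on (0.69, 1.00) = 0.69

0.69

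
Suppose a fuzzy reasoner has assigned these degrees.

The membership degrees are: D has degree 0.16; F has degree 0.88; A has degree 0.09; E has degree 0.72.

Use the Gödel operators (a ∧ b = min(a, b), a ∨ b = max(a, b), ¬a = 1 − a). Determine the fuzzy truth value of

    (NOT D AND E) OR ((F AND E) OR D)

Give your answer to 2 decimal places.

0.72

NOT D = 1 − 0.16 = 0.84
NOT D AND E = min(a, b) on (0.84, 0.72) = 0.72
F AND E = min(a, b) on (0.88, 0.72) = 0.72
(F AND E) OR D = max(a, b) on (0.72, 0.16) = 0.72
(NOT D AND E) OR ((F AND E) OR D) = max(a, b) on (0.72, 0.72) = 0.72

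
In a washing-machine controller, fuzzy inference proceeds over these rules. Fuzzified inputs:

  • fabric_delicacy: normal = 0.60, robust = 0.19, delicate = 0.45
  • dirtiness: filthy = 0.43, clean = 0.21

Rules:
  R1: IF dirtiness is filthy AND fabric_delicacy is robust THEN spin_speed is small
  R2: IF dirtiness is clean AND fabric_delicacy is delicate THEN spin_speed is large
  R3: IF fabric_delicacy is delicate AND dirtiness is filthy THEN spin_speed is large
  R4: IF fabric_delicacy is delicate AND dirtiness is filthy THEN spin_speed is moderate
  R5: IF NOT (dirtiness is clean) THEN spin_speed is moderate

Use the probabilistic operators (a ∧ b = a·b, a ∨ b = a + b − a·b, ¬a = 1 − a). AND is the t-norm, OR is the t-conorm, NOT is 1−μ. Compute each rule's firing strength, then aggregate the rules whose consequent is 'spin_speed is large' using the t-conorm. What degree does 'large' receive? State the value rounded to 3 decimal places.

R1: filthy=0.43, robust=0.19; AND[a·b] → w = 0.0817
R2: clean=0.21, delicate=0.45; AND[a·b] → w = 0.0945
R3: delicate=0.45, filthy=0.43; AND[a·b] → w = 0.1935
R4: delicate=0.45, filthy=0.43; AND[a·b] → w = 0.1935
R5: ¬clean=1−0.21=0.79 → w = 0.7900
Rules with consequent 'large': {R2, R3} → strengths 0.0945, 0.1935
Aggregate via t-conorm [a + b − a·b]: 0.2697

0.270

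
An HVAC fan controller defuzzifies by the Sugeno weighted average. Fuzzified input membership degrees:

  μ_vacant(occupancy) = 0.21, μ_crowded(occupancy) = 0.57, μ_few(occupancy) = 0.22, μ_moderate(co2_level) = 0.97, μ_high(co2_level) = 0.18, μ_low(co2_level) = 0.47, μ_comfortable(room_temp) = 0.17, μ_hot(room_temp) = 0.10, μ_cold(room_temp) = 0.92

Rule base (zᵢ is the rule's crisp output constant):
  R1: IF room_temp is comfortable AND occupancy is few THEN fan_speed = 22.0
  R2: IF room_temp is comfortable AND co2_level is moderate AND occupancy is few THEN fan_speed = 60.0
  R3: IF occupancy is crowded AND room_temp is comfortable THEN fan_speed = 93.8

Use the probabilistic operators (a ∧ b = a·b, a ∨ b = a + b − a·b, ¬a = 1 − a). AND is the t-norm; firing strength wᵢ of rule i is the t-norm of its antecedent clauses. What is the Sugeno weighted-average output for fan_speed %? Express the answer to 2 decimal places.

70.87

R1 (z=22.0): comfortable=0.17, few=0.22; AND[a·b] → w = 0.0374
R2 (z=60.0): comfortable=0.17, moderate=0.97, few=0.22; AND[a·b] → w = 0.0363
R3 (z=93.8): crowded=0.57, comfortable=0.17; AND[a·b] → w = 0.0969
Weighted average = (0.0374·22.0 + 0.0363·60.0 + 0.0969·93.8) / (0.0374 + 0.0363 + 0.0969)
  = 12.0887 / 0.1706 = 70.87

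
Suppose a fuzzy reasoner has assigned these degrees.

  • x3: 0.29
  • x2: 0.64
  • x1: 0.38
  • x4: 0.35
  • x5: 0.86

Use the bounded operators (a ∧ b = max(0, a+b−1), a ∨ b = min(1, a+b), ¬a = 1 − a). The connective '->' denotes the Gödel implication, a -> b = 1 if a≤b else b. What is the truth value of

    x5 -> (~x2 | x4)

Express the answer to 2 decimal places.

0.71

~x2 = 1 − 0.64 = 0.36
~x2 | x4 = min(1, a+b) on (0.36, 0.35) = 0.71
x5 -> (~x2 | x4)  [Gödel: 1 if a≤b else b] with a=0.86, b=0.71 → 0.71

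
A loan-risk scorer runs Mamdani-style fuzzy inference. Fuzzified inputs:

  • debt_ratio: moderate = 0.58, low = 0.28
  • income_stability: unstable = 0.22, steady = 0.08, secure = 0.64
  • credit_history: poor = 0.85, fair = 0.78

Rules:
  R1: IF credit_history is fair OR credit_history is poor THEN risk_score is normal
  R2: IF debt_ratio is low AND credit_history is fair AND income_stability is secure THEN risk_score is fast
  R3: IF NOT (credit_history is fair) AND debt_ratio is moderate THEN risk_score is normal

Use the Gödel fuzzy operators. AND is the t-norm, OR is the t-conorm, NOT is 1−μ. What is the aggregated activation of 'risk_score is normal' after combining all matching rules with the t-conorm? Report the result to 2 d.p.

R1: fair=0.78, poor=0.85; OR[max(a, b)] → w = 0.85
R2: low=0.28, fair=0.78, secure=0.64; AND[min(a, b)] → w = 0.28
R3: ¬fair=1−0.78=0.22, moderate=0.58; AND[min(a, b)] → w = 0.22
Rules with consequent 'normal': {R1, R3} → strengths 0.85, 0.22
Aggregate via t-conorm [max(a, b)]: 0.85

0.85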